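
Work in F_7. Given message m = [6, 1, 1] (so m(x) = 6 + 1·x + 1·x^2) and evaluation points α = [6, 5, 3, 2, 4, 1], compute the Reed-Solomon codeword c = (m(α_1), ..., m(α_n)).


c = [6, 1, 4, 5, 5, 1]

Message polynomial: m(x) = 6 + 1·x + 1·x^2 (mod 7).
For each evaluation point α_i, compute m(α_i) mod 7:
  α_1 = 6: Horner steps 1 → 0 → 6, so m(6) = 6.
  α_2 = 5: Horner steps 1 → 6 → 1, so m(5) = 1.
  α_3 = 3: Horner steps 1 → 4 → 4, so m(3) = 4.
  α_4 = 2: Horner steps 1 → 3 → 5, so m(2) = 5.
  α_5 = 4: Horner steps 1 → 5 → 5, so m(4) = 5.
  α_6 = 1: Horner steps 1 → 2 → 1, so m(1) = 1.
Codeword c = [6, 1, 4, 5, 5, 1] ∈ F_7^6.


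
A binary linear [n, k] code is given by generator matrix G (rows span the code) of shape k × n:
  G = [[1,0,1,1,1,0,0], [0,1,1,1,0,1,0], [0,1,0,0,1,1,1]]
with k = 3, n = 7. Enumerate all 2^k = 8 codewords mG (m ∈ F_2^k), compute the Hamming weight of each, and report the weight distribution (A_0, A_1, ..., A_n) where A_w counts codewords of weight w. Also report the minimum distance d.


Weight distribution: A_0 = 1, A_2 = 1, A_4 = 5, A_6 = 1. Minimum distance d = 2.

Enumerate all 2^3 = 8 messages m ∈ F_2^3.
For each, compute codeword c = mG in F_2^7, then tally its weight.
  m = 000 → c = 0000000, weight = 0.
  m = 100 → c = 1011100, weight = 4.
  m = 010 → c = 0111010, weight = 4.
  m = 110 → c = 1100110, weight = 4.
  m = 001 → c = 0100111, weight = 4.
  m = 101 → c = 1111011, weight = 6.
  m = 011 → c = 0011101, weight = 4.
  m = 111 → c = 1000001, weight = 2.
Tally weights:
  weight 0: 1 codewords.
  weight 2: 1 codewords.
  weight 4: 5 codewords.
  weight 6: 1 codewords.
Minimum distance d = smallest w > 0 with A_w > 0 = 2.
Sanity: Σ A_w = 8 = 2^3 = 8 ✓.


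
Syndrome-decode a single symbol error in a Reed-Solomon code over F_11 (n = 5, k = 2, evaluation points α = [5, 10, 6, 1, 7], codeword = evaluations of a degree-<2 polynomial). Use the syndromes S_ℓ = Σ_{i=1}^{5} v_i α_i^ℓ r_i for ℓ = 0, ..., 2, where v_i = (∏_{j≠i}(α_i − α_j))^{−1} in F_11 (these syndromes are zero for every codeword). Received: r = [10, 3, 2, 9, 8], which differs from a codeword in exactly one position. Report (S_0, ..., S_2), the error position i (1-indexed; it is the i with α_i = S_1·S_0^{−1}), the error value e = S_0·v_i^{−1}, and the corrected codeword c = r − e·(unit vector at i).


S = (10, 4, 6), error at position 5, error magnitude e = 3, c = [10, 3, 2, 9, 5].

Step 1: column multipliers v_i = (∏_{j≠i}(α_i − α_j))^{−1} mod 11.
  i = 1 (α = 5): (5−10)(5−6)(5−1)(5−7) = (−5)·(−1)·4·(−2) = −40 ≡ 4, so v_1 = 4^{−1} = 3 (mod 11).
  i = 2 (α = 10): (10−5)(10−6)(10−1)(10−7) = 5·4·9·3 = 540 ≡ 1, so v_2 = 1^{−1} = 1 (mod 11).
  i = 3 (α = 6): (6−5)(6−10)(6−1)(6−7) = 1·(−4)·5·(−1) = 20 ≡ 9, so v_3 = 9^{−1} = 5 (mod 11).
  i = 4 (α = 1): (1−5)(1−10)(1−6)(1−7) = (−4)·(−9)·(−5)·(−6) = 1080 ≡ 2, so v_4 = 2^{−1} = 6 (mod 11).
  i = 5 (α = 7): (7−5)(7−10)(7−6)(7−1) = 2·(−3)·1·6 = −36 ≡ 8, so v_5 = 8^{−1} = 7 (mod 11).
  v = [3, 1, 5, 6, 7].
Step 2: syndromes of r = [10, 3, 2, 9, 8] (all sums mod 11).
  S_0 = Σ v_i r_i = 3·10 + 1·3 + 5·2 + 6·9 + 7·8 = 153 ≡ 10.
  S_1 = Σ v_i α_i r_i = 3·5·10 + 1·10·3 + 5·6·2 + 6·1·9 + 7·7·8 = 686 ≡ 4.
  α_i^2 mod 11 = [3, 1, 3, 1, 5].
  S_2 = Σ v_i α_i^2 r_i = 3·3·10 + 1·1·3 + 5·3·2 + 6·1·9 + 7·5·8 = 457 ≡ 6.
  S = (10, 4, 6) ≠ 0, so r is not a codeword (an error is present).
Step 3: locate the error. For a single error e at position i, S_ℓ = v_i·e·α_i^ℓ, so α_err = S_1/S_0.
  S_0^{−1} = 10^{−1} = 10 (mod 11), so α_err = 4·10 = 40 ≡ 7 = α_5. Error position i = 5.
  Consistency check: S_2/S_1 = 6·3 = 18 ≡ 7 = α_err ✓ (single-error assumption holds).
Step 4: error magnitude e = S_0/v_5 = S_0·∏_{j≠5}(α_5 − α_j) = 10·8 = 80 ≡ 3 (mod 11).
Step 5: correct position 5: c_5 = r_5 − e = 8 − 3 ≡ 5 (mod 11). Hence c = [10, 3, 2, 9, 5].
  Check: interpolating c through the α_i gives m(x) = 6 + 3·x (degree < 2) with m(α_i) = c_i for every i, so c is indeed a codeword.


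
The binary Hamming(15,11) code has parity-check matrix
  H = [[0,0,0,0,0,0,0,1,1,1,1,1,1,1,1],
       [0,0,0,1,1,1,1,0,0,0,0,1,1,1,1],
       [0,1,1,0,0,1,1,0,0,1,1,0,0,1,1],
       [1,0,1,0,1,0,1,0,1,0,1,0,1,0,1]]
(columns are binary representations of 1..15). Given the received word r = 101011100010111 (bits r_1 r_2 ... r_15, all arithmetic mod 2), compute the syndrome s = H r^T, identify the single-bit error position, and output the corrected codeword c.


s = (0, 0, 0, 1)^T, error position = 1, corrected codeword c = 001011100010111

Compute s = H r^T mod 2 one row at a time:
  s_1 = 0 + 0 + 0 + 1 + 0 + 1 + 1 + 1 = 4 ≡ 0 (mod 2).
  s_2 = 0 + 1 + 1 + 1 + 0 + 1 + 1 + 1 = 6 ≡ 0 (mod 2).
  s_3 = 0 + 1 + 1 + 1 + 0 + 1 + 1 + 1 = 6 ≡ 0 (mod 2).
  s_4 = 1 + 1 + 1 + 1 + 0 + 1 + 1 + 1 = 7 ≡ 1 (mod 2).
s = (0, 0, 0, 1)^T — this equals column 1 of H (binary 0001), so error is at position 1.
Correct: flip bit 1 of r = 101011100010111 to get c = 001011100010111.


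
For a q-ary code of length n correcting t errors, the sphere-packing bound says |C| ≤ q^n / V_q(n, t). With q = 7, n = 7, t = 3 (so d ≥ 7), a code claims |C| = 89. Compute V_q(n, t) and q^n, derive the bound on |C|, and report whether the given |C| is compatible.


V_q(n, t) = 8359, q^n = 823543, Hamming bound = 98, |C| = 89 ≤ bound (satisfied).

Step 1: Compute V_q(n, t) = Σ_{j=0}^3 C(n, j) (q−1)^j.
  j = 0: C(7,0)·(6)^0 = 1·1 = 1.
  j = 1: C(7,1)·(6)^1 = 7·6 = 42.
  j = 2: C(7,2)·(6)^2 = 21·36 = 756.
  j = 3: C(7,3)·(6)^3 = 35·216 = 7560.
  V_q(n, t) = 1 + 42 + 756 + 7560 = 8359.
Step 2: q^n = 7^7 = 823543.
Step 3: Hamming bound ⌊q^n / V_q(n,t)⌋ = ⌊823543/8359⌋ = 98.
Step 4: Compare |C| = 89 to 98: satisfied.
The claimed |C| lies below the Hamming bound.


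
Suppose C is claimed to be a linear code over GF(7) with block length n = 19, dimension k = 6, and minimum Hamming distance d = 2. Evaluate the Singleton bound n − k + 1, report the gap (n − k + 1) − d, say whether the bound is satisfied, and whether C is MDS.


Singleton RHS = n − k + 1 = 14, slack = 12, bound satisfied, not MDS.

Singleton bound: d ≤ n − k + 1.
Here n = 19, k = 6, so n − k + 1 = 14.
Given d = 2, check d ≤ 14: YES.
Slack = (n − k + 1) − d = 12.
The code is NOT MDS (slack = 12 > 0).
Description: the claimed parameters are [19, 6, 2]_7; such a code would be non-MDS.


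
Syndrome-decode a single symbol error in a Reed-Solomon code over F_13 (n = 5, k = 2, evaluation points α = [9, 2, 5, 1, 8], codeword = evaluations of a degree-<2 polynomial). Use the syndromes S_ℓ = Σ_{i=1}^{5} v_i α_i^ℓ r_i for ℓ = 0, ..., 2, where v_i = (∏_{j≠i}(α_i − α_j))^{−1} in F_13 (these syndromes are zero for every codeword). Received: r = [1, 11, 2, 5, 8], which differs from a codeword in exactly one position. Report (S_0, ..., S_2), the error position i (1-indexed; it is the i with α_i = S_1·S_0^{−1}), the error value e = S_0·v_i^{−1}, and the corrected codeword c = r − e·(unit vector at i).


S = (12, 8, 1), error at position 3, error magnitude e = 12, c = [1, 11, 3, 5, 8].

Step 1: column multipliers v_i = (∏_{j≠i}(α_i − α_j))^{−1} mod 13.
  i = 1 (α = 9): (9−2)(9−5)(9−1)(9−8) = 7·4·8·1 = 224 ≡ 3, so v_1 = 3^{−1} = 9 (mod 13).
  i = 2 (α = 2): (2−9)(2−5)(2−1)(2−8) = (−7)·(−3)·1·(−6) = −126 ≡ 4, so v_2 = 4^{−1} = 10 (mod 13).
  i = 3 (α = 5): (5−9)(5−2)(5−1)(5−8) = (−4)·3·4·(−3) = 144 ≡ 1, so v_3 = 1^{−1} = 1 (mod 13).
  i = 4 (α = 1): (1−9)(1−2)(1−5)(1−8) = (−8)·(−1)·(−4)·(−7) = 224 ≡ 3, so v_4 = 3^{−1} = 9 (mod 13).
  i = 5 (α = 8): (8−9)(8−2)(8−5)(8−1) = (−1)·6·3·7 = −126 ≡ 4, so v_5 = 4^{−1} = 10 (mod 13).
  v = [9, 10, 1, 9, 10].
Step 2: syndromes of r = [1, 11, 2, 5, 8] (all sums mod 13).
  S_0 = Σ v_i r_i = 9·1 + 10·11 + 1·2 + 9·5 + 10·8 = 246 ≡ 12.
  S_1 = Σ v_i α_i r_i = 9·9·1 + 10·2·11 + 1·5·2 + 9·1·5 + 10·8·8 = 996 ≡ 8.
  α_i^2 mod 13 = [3, 4, 12, 1, 12].
  S_2 = Σ v_i α_i^2 r_i = 9·3·1 + 10·4·11 + 1·12·2 + 9·1·5 + 10·12·8 = 1496 ≡ 1.
  S = (12, 8, 1) ≠ 0, so r is not a codeword (an error is present).
Step 3: locate the error. For a single error e at position i, S_ℓ = v_i·e·α_i^ℓ, so α_err = S_1/S_0.
  S_0^{−1} = 12^{−1} = 12 (mod 13), so α_err = 8·12 = 96 ≡ 5 = α_3. Error position i = 3.
  Consistency check: S_2/S_1 = 1·5 = 5 ≡ 5 = α_err ✓ (single-error assumption holds).
Step 4: error magnitude e = S_0/v_3 = S_0·∏_{j≠3}(α_3 − α_j) = 12·1 = 12 ≡ 12 (mod 13).
Step 5: correct position 3: c_3 = r_3 − e = 2 − 12 ≡ 3 (mod 13). Hence c = [1, 11, 3, 5, 8].
  Check: interpolating c through the α_i gives m(x) = 12 + 6·x (degree < 2) with m(α_i) = c_i for every i, so c is indeed a codeword.


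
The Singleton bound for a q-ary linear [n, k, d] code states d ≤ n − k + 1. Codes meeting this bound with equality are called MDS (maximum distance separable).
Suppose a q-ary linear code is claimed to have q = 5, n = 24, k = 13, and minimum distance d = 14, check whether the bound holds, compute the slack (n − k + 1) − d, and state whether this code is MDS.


Singleton RHS = n − k + 1 = 12, slack = -2, bound violated (no such code; not MDS).

Singleton bound: d ≤ n − k + 1.
Here n = 24, k = 13, so n − k + 1 = 12.
Given d = 14, check d ≤ 12: NO.
Slack = (n − k + 1) − d = -2.
The slack is negative: d = 14 exceeds n − k + 1 = 12 by 2, so the Singleton bound is violated and no linear [24, 13, 14]_5 code can exist. In particular it is not MDS (MDS requires d = n − k + 1 exactly).
Description: the claimed parameters are [24, 13, 14]_5; such a code would be impossible (violates the Singleton bound).


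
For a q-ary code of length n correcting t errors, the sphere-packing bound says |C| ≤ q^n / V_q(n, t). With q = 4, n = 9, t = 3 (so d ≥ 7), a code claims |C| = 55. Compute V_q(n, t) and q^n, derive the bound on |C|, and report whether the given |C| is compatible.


V_q(n, t) = 2620, q^n = 262144, Hamming bound = 100, |C| = 55 ≤ bound (satisfied).

Step 1: Compute V_q(n, t) = Σ_{j=0}^3 C(n, j) (q−1)^j.
  j = 0: C(9,0)·(3)^0 = 1·1 = 1.
  j = 1: C(9,1)·(3)^1 = 9·3 = 27.
  j = 2: C(9,2)·(3)^2 = 36·9 = 324.
  j = 3: C(9,3)·(3)^3 = 84·27 = 2268.
  V_q(n, t) = 1 + 27 + 324 + 2268 = 2620.
Step 2: q^n = 4^9 = 262144.
Step 3: Hamming bound ⌊q^n / V_q(n,t)⌋ = ⌊262144/2620⌋ = 100.
Step 4: Compare |C| = 55 to 100: satisfied.
The claimed |C| lies below the Hamming bound.


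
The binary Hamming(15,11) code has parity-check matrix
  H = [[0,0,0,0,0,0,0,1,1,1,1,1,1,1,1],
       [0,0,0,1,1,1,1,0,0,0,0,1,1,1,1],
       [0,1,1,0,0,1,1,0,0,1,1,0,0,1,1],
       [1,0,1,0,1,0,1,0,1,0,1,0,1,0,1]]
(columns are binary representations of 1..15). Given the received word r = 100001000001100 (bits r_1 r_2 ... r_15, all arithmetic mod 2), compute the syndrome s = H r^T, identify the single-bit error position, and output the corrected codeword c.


s = (0, 1, 1, 0)^T, error position = 6, corrected codeword c = 100000000001100

Compute s = H r^T mod 2 one row at a time:
  s_1 = 0 + 0 + 0 + 0 + 1 + 1 + 0 + 0 = 2 ≡ 0 (mod 2).
  s_2 = 0 + 0 + 1 + 0 + 1 + 1 + 0 + 0 = 3 ≡ 1 (mod 2).
  s_3 = 0 + 0 + 1 + 0 + 0 + 0 + 0 + 0 = 1 ≡ 1 (mod 2).
  s_4 = 1 + 0 + 0 + 0 + 0 + 0 + 1 + 0 = 2 ≡ 0 (mod 2).
s = (0, 1, 1, 0)^T — this equals column 6 of H (binary 0110), so error is at position 6.
Correct: flip bit 6 of r = 100001000001100 to get c = 100000000001100.


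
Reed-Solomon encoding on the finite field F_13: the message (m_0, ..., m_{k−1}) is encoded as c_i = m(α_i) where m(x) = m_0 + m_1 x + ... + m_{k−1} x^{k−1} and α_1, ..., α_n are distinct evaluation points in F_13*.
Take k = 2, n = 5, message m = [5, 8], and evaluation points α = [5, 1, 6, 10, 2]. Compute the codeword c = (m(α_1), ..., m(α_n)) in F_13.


c = [6, 0, 1, 7, 8]

Message polynomial: m(x) = 5 + 8·x (mod 13).
For each evaluation point α_i, compute m(α_i) mod 13:
  α_1 = 5: Horner steps 8 → 6, so m(5) = 6.
  α_2 = 1: Horner steps 8 → 0, so m(1) = 0.
  α_3 = 6: Horner steps 8 → 1, so m(6) = 1.
  α_4 = 10: Horner steps 8 → 7, so m(10) = 7.
  α_5 = 2: Horner steps 8 → 8, so m(2) = 8.
Codeword c = [6, 0, 1, 7, 8] ∈ F_13^5.


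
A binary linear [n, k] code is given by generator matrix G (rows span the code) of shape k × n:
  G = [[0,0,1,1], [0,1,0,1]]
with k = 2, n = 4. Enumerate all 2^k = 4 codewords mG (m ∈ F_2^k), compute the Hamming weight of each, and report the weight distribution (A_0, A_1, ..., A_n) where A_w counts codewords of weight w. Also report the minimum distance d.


Weight distribution: A_0 = 1, A_2 = 3. Minimum distance d = 2.

Enumerate all 2^2 = 4 messages m ∈ F_2^2.
For each, compute codeword c = mG in F_2^4, then tally its weight.
  m = 00 → c = 0000, weight = 0.
  m = 10 → c = 0011, weight = 2.
  m = 01 → c = 0101, weight = 2.
  m = 11 → c = 0110, weight = 2.
Tally weights:
  weight 0: 1 codewords.
  weight 2: 3 codewords.
Minimum distance d = smallest w > 0 with A_w > 0 = 2.
Sanity: Σ A_w = 4 = 2^2 = 4 ✓.


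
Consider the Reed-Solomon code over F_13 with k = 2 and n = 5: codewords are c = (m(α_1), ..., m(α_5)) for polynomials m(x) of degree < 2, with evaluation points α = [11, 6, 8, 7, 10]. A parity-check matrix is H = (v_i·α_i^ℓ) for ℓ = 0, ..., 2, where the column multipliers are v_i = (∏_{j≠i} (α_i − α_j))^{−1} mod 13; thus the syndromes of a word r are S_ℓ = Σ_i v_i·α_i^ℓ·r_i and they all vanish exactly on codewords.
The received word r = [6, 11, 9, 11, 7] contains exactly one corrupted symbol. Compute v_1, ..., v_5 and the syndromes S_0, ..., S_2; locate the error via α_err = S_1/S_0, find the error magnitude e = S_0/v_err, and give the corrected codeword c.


S = (1, 7, 10), error at position 4, error magnitude e = 1, c = [6, 11, 9, 10, 7].

Step 1: column multipliers v_i = (∏_{j≠i}(α_i − α_j))^{−1} mod 13.
  i = 1 (α = 11): (11−6)(11−8)(11−7)(11−10) = 5·3·4·1 = 60 ≡ 8, so v_1 = 8^{−1} = 5 (mod 13).
  i = 2 (α = 6): (6−11)(6−8)(6−7)(6−10) = (−5)·(−2)·(−1)·(−4) = 40 ≡ 1, so v_2 = 1^{−1} = 1 (mod 13).
  i = 3 (α = 8): (8−11)(8−6)(8−7)(8−10) = (−3)·2·1·(−2) = 12 ≡ 12, so v_3 = 12^{−1} = 12 (mod 13).
  i = 4 (α = 7): (7−11)(7−6)(7−8)(7−10) = (−4)·1·(−1)·(−3) = −12 ≡ 1, so v_4 = 1^{−1} = 1 (mod 13).
  i = 5 (α = 10): (10−11)(10−6)(10−8)(10−7) = (−1)·4·2·3 = −24 ≡ 2, so v_5 = 2^{−1} = 7 (mod 13).
  v = [5, 1, 12, 1, 7].
Step 2: syndromes of r = [6, 11, 9, 11, 7] (all sums mod 13).
  S_0 = Σ v_i r_i = 5·6 + 1·11 + 12·9 + 1·11 + 7·7 = 209 ≡ 1.
  S_1 = Σ v_i α_i r_i = 5·11·6 + 1·6·11 + 12·8·9 + 1·7·11 + 7·10·7 = 1827 ≡ 7.
  α_i^2 mod 13 = [4, 10, 12, 10, 9].
  S_2 = Σ v_i α_i^2 r_i = 5·4·6 + 1·10·11 + 12·12·9 + 1·10·11 + 7·9·7 = 2077 ≡ 10.
  S = (1, 7, 10) ≠ 0, so r is not a codeword (an error is present).
Step 3: locate the error. For a single error e at position i, S_ℓ = v_i·e·α_i^ℓ, so α_err = S_1/S_0.
  S_0^{−1} = 1^{−1} = 1 (mod 13), so α_err = 7·1 = 7 ≡ 7 = α_4. Error position i = 4.
  Consistency check: S_2/S_1 = 10·2 = 20 ≡ 7 = α_err ✓ (single-error assumption holds).
Step 4: error magnitude e = S_0/v_4 = S_0·∏_{j≠4}(α_4 − α_j) = 1·1 = 1 ≡ 1 (mod 13).
Step 5: correct position 4: c_4 = r_4 − e = 11 − 1 ≡ 10 (mod 13). Hence c = [6, 11, 9, 10, 7].
  Check: interpolating c through the α_i gives m(x) = 4 + 12·x (degree < 2) with m(α_i) = c_i for every i, so c is indeed a codeword.


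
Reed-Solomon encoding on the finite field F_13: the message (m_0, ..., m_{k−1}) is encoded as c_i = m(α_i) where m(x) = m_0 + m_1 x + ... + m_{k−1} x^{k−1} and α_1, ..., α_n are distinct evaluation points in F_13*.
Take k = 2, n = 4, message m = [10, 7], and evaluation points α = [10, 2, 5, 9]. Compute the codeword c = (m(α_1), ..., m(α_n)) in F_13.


c = [2, 11, 6, 8]

Message polynomial: m(x) = 10 + 7·x (mod 13).
For each evaluation point α_i, compute m(α_i) mod 13:
  α_1 = 10: Horner steps 7 → 2, so m(10) = 2.
  α_2 = 2: Horner steps 7 → 11, so m(2) = 11.
  α_3 = 5: Horner steps 7 → 6, so m(5) = 6.
  α_4 = 9: Horner steps 7 → 8, so m(9) = 8.
Codeword c = [2, 11, 6, 8] ∈ F_13^4.


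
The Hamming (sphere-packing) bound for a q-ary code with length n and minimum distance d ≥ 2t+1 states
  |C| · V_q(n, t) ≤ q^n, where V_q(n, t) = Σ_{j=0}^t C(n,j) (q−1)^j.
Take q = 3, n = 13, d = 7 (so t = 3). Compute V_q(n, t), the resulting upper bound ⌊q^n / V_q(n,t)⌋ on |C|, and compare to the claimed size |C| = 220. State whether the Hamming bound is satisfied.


V_q(n, t) = 2627, q^n = 1594323, Hamming bound = 606, |C| = 220 ≤ bound (satisfied).

Step 1: Compute V_q(n, t) = Σ_{j=0}^3 C(n, j) (q−1)^j.
  j = 0: C(13,0)·(2)^0 = 1·1 = 1.
  j = 1: C(13,1)·(2)^1 = 13·2 = 26.
  j = 2: C(13,2)·(2)^2 = 78·4 = 312.
  j = 3: C(13,3)·(2)^3 = 286·8 = 2288.
  V_q(n, t) = 1 + 26 + 312 + 2288 = 2627.
Step 2: q^n = 3^13 = 1594323.
Step 3: Hamming bound ⌊q^n / V_q(n,t)⌋ = ⌊1594323/2627⌋ = 606.
Step 4: Compare |C| = 220 to 606: satisfied.
The claimed |C| lies below the Hamming bound.


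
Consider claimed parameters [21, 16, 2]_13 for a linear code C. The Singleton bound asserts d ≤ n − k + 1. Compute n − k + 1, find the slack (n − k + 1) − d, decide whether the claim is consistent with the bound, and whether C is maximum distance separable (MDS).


Singleton RHS = n − k + 1 = 6, slack = 4, bound satisfied, not MDS.

Singleton bound: d ≤ n − k + 1.
Here n = 21, k = 16, so n − k + 1 = 6.
Given d = 2, check d ≤ 6: YES.
Slack = (n − k + 1) − d = 4.
The code is NOT MDS (slack = 4 > 0).
Description: the claimed parameters are [21, 16, 2]_13; such a code would be non-MDS.


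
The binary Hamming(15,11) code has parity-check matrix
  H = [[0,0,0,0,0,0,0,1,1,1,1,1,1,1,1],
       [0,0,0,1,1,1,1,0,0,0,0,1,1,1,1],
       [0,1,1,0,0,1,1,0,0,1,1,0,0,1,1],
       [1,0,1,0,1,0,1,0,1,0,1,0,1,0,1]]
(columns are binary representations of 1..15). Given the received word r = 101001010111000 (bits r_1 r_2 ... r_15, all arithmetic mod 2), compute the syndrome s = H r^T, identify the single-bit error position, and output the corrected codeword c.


s = (0, 0, 0, 1)^T, error position = 1, corrected codeword c = 001001010111000

Compute s = H r^T mod 2 one row at a time:
  s_1 = 1 + 0 + 1 + 1 + 1 + 0 + 0 + 0 = 4 ≡ 0 (mod 2).
  s_2 = 0 + 0 + 1 + 0 + 1 + 0 + 0 + 0 = 2 ≡ 0 (mod 2).
  s_3 = 0 + 1 + 1 + 0 + 1 + 1 + 0 + 0 = 4 ≡ 0 (mod 2).
  s_4 = 1 + 1 + 0 + 0 + 0 + 1 + 0 + 0 = 3 ≡ 1 (mod 2).
s = (0, 0, 0, 1)^T — this equals column 1 of H (binary 0001), so error is at position 1.
Correct: flip bit 1 of r = 101001010111000 to get c = 001001010111000.


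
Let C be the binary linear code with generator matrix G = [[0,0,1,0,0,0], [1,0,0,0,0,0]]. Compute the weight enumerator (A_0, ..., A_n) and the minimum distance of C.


Weight distribution: A_0 = 1, A_1 = 2, A_2 = 1. Minimum distance d = 1.

Enumerate all 2^2 = 4 messages m ∈ F_2^2.
For each, compute codeword c = mG in F_2^6, then tally its weight.
  m = 00 → c = 000000, weight = 0.
  m = 10 → c = 001000, weight = 1.
  m = 01 → c = 100000, weight = 1.
  m = 11 → c = 101000, weight = 2.
Tally weights:
  weight 0: 1 codewords.
  weight 1: 2 codewords.
  weight 2: 1 codewords.
Minimum distance d = smallest w > 0 with A_w > 0 = 1.
Sanity: Σ A_w = 4 = 2^2 = 4 ✓.


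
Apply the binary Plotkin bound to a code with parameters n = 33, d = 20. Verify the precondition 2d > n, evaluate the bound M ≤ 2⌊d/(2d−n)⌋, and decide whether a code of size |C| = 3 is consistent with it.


Plotkin bound M ≤ 4; given |C| = 3 ≤ bound (satisfied).

Check applicability: 2d = 40, n = 33.
2d − n = 7 > 0, so Plotkin applies.
Compute d/(2d−n) = 20/7 ≈ 2.8571.
⌊d/(2d−n)⌋ = 2.
Plotkin bound: M ≤ 2·2 = 4.
Given |C| = 3, check: satisfied.
This |C| is below the Plotkin bound.


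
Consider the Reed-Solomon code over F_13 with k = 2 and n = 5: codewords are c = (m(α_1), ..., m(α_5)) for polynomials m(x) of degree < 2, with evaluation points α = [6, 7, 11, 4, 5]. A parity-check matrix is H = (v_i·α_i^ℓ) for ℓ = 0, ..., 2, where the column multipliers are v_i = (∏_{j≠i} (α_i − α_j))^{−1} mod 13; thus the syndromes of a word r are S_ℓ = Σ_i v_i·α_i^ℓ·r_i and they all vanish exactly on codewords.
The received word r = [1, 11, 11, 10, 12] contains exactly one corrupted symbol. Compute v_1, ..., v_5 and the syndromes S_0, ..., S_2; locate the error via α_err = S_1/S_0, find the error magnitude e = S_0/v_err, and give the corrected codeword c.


S = (4, 2, 1), error at position 2, error magnitude e = 8, c = [1, 3, 11, 10, 12].

Step 1: column multipliers v_i = (∏_{j≠i}(α_i − α_j))^{−1} mod 13.
  i = 1 (α = 6): (6−7)(6−11)(6−4)(6−5) = (−1)·(−5)·2·1 = 10 ≡ 10, so v_1 = 10^{−1} = 4 (mod 13).
  i = 2 (α = 7): (7−6)(7−11)(7−4)(7−5) = 1·(−4)·3·2 = −24 ≡ 2, so v_2 = 2^{−1} = 7 (mod 13).
  i = 3 (α = 11): (11−6)(11−7)(11−4)(11−5) = 5·4·7·6 = 840 ≡ 8, so v_3 = 8^{−1} = 5 (mod 13).
  i = 4 (α = 4): (4−6)(4−7)(4−11)(4−5) = (−2)·(−3)·(−7)·(−1) = 42 ≡ 3, so v_4 = 3^{−1} = 9 (mod 13).
  i = 5 (α = 5): (5−6)(5−7)(5−11)(5−4) = (−1)·(−2)·(−6)·1 = −12 ≡ 1, so v_5 = 1^{−1} = 1 (mod 13).
  v = [4, 7, 5, 9, 1].
Step 2: syndromes of r = [1, 11, 11, 10, 12] (all sums mod 13).
  S_0 = Σ v_i r_i = 4·1 + 7·11 + 5·11 + 9·10 + 1·12 = 238 ≡ 4.
  S_1 = Σ v_i α_i r_i = 4·6·1 + 7·7·11 + 5·11·11 + 9·4·10 + 1·5·12 = 1588 ≡ 2.
  α_i^2 mod 13 = [10, 10, 4, 3, 12].
  S_2 = Σ v_i α_i^2 r_i = 4·10·1 + 7·10·11 + 5·4·11 + 9·3·10 + 1·12·12 = 1444 ≡ 1.
  S = (4, 2, 1) ≠ 0, so r is not a codeword (an error is present).
Step 3: locate the error. For a single error e at position i, S_ℓ = v_i·e·α_i^ℓ, so α_err = S_1/S_0.
  S_0^{−1} = 4^{−1} = 10 (mod 13), so α_err = 2·10 = 20 ≡ 7 = α_2. Error position i = 2.
  Consistency check: S_2/S_1 = 1·7 = 7 ≡ 7 = α_err ✓ (single-error assumption holds).
Step 4: error magnitude e = S_0/v_2 = S_0·∏_{j≠2}(α_2 − α_j) = 4·2 = 8 ≡ 8 (mod 13).
Step 5: correct position 2: c_2 = r_2 − e = 11 − 8 ≡ 3 (mod 13). Hence c = [1, 3, 11, 10, 12].
  Check: interpolating c through the α_i gives m(x) = 2 + 2·x (degree < 2) with m(α_i) = c_i for every i, so c is indeed a codeword.


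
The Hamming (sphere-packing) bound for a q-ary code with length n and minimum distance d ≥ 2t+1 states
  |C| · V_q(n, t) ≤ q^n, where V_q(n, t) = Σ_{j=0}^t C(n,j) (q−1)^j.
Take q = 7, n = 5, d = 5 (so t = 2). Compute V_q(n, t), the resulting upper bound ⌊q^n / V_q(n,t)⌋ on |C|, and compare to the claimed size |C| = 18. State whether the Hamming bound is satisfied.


V_q(n, t) = 391, q^n = 16807, Hamming bound = 42, |C| = 18 ≤ bound (satisfied).

Step 1: Compute V_q(n, t) = Σ_{j=0}^2 C(n, j) (q−1)^j.
  j = 0: C(5,0)·(6)^0 = 1·1 = 1.
  j = 1: C(5,1)·(6)^1 = 5·6 = 30.
  j = 2: C(5,2)·(6)^2 = 10·36 = 360.
  V_q(n, t) = 1 + 30 + 360 = 391.
Step 2: q^n = 7^5 = 16807.
Step 3: Hamming bound ⌊q^n / V_q(n,t)⌋ = ⌊16807/391⌋ = 42.
Step 4: Compare |C| = 18 to 42: satisfied.
The claimed |C| lies below the Hamming bound.


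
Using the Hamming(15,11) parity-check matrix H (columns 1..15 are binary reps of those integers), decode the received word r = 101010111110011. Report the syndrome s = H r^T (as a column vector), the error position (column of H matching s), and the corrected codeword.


s = (0, 0, 0, 1)^T, error position = 1, corrected codeword c = 001010111110011

Compute s = H r^T mod 2 one row at a time:
  s_1 = 1 + 1 + 1 + 1 + 0 + 0 + 1 + 1 = 6 ≡ 0 (mod 2).
  s_2 = 0 + 1 + 0 + 1 + 0 + 0 + 1 + 1 = 4 ≡ 0 (mod 2).
  s_3 = 0 + 1 + 0 + 1 + 1 + 1 + 1 + 1 = 6 ≡ 0 (mod 2).
  s_4 = 1 + 1 + 1 + 1 + 1 + 1 + 0 + 1 = 7 ≡ 1 (mod 2).
s = (0, 0, 0, 1)^T — this equals column 1 of H (binary 0001), so error is at position 1.
Correct: flip bit 1 of r = 101010111110011 to get c = 001010111110011.


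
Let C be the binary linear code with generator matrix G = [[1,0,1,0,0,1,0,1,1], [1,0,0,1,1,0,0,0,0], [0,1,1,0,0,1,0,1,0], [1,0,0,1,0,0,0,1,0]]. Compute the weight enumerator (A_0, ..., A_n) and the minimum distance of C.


Weight distribution: A_0 = 1, A_2 = 1, A_3 = 3, A_4 = 5, A_5 = 4, A_6 = 1, A_7 = 1. Minimum distance d = 2.

Enumerate all 2^4 = 16 messages m ∈ F_2^4.
For each, compute codeword c = mG in F_2^9, then tally its weight.
  m = 0000 → c = 000000000, weight = 0.
  m = 1000 → c = 101001011, weight = 5.
  m = 0100 → c = 100110000, weight = 3.
  m = 1100 → c = 001111011, weight = 6.
  m = 0010 → c = 011001010, weight = 4.
  m = 1010 → c = 110000001, weight = 3.
  m = 0110 → c = 111111010, weight = 7.
  m = 1110 → c = 010110001, weight = 4.
  m = 0001 → c = 100100010, weight = 3.
  m = 1001 → c = 001101001, weight = 4.
  m = 0101 → c = 000010010, weight = 2.
  m = 1101 → c = 101011001, weight = 5.
  m = 0011 → c = 111101000, weight = 5.
  m = 1011 → c = 010100011, weight = 4.
  m = 0111 → c = 011011000, weight = 4.
  m = 1111 → c = 110010011, weight = 5.
Tally weights:
  weight 0: 1 codewords.
  weight 2: 1 codewords.
  weight 3: 3 codewords.
  weight 4: 5 codewords.
  weight 5: 4 codewords.
  weight 6: 1 codewords.
  weight 7: 1 codewords.
Minimum distance d = smallest w > 0 with A_w > 0 = 2.
Sanity: Σ A_w = 16 = 2^4 = 16 ✓.


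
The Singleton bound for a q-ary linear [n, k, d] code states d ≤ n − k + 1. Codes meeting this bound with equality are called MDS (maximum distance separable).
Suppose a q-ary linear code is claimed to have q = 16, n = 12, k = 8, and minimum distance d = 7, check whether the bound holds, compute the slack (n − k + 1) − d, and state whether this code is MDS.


Singleton RHS = n − k + 1 = 5, slack = -2, bound violated (no such code; not MDS).

Singleton bound: d ≤ n − k + 1.
Here n = 12, k = 8, so n − k + 1 = 5.
Given d = 7, check d ≤ 5: NO.
Slack = (n − k + 1) − d = -2.
The slack is negative: d = 7 exceeds n − k + 1 = 5 by 2, so the Singleton bound is violated and no linear [12, 8, 7]_16 code can exist. In particular it is not MDS (MDS requires d = n − k + 1 exactly).
Description: the claimed parameters are [12, 8, 7]_16; such a code would be impossible (violates the Singleton bound).


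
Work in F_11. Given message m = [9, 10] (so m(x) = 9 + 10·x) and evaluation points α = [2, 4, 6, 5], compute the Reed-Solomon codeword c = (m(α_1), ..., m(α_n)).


c = [7, 5, 3, 4]

Message polynomial: m(x) = 9 + 10·x (mod 11).
For each evaluation point α_i, compute m(α_i) mod 11:
  α_1 = 2: Horner steps 10 → 7, so m(2) = 7.
  α_2 = 4: Horner steps 10 → 5, so m(4) = 5.
  α_3 = 6: Horner steps 10 → 3, so m(6) = 3.
  α_4 = 5: Horner steps 10 → 4, so m(5) = 4.
Codeword c = [7, 5, 3, 4] ∈ F_11^4.


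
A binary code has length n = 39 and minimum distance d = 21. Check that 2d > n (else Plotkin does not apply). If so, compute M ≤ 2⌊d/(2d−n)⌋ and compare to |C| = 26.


Plotkin bound M ≤ 14; given |C| = 26 > bound (violated).

Check applicability: 2d = 42, n = 39.
2d − n = 3 > 0, so Plotkin applies.
Compute d/(2d−n) = 21/3 ≈ 7.0000.
⌊d/(2d−n)⌋ = 7.
Plotkin bound: M ≤ 2·7 = 14.
Given |C| = 26, check: VIOLATED.
This |C| is above the Plotkin bound, so no binary code with n = 39, d = 21 and 26 codewords exists.


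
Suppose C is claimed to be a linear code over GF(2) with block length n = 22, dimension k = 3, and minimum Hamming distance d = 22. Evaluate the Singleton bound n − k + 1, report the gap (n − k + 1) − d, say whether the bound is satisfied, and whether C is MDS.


Singleton RHS = n − k + 1 = 20, slack = -2, bound violated (no such code; not MDS).

Singleton bound: d ≤ n − k + 1.
Here n = 22, k = 3, so n − k + 1 = 20.
Given d = 22, check d ≤ 20: NO.
Slack = (n − k + 1) − d = -2.
The slack is negative: d = 22 exceeds n − k + 1 = 20 by 2, so the Singleton bound is violated and no linear [22, 3, 22]_2 code can exist. In particular it is not MDS (MDS requires d = n − k + 1 exactly).
Description: the claimed parameters are [22, 3, 22]_2; such a code would be impossible (violates the Singleton bound).


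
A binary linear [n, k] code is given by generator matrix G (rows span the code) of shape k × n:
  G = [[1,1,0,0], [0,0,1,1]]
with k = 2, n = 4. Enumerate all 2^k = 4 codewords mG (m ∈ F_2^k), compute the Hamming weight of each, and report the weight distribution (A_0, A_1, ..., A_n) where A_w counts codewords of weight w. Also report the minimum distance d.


Weight distribution: A_0 = 1, A_2 = 2, A_4 = 1. Minimum distance d = 2.

Enumerate all 2^2 = 4 messages m ∈ F_2^2.
For each, compute codeword c = mG in F_2^4, then tally its weight.
  m = 00 → c = 0000, weight = 0.
  m = 10 → c = 1100, weight = 2.
  m = 01 → c = 0011, weight = 2.
  m = 11 → c = 1111, weight = 4.
Tally weights:
  weight 0: 1 codewords.
  weight 2: 2 codewords.
  weight 4: 1 codewords.
Minimum distance d = smallest w > 0 with A_w > 0 = 2.
Sanity: Σ A_w = 4 = 2^2 = 4 ✓.


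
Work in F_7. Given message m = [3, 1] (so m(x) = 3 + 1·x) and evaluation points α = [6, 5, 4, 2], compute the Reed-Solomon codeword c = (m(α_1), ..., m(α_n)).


c = [2, 1, 0, 5]

Message polynomial: m(x) = 3 + 1·x (mod 7).
For each evaluation point α_i, compute m(α_i) mod 7:
  α_1 = 6: Horner steps 1 → 2, so m(6) = 2.
  α_2 = 5: Horner steps 1 → 1, so m(5) = 1.
  α_3 = 4: Horner steps 1 → 0, so m(4) = 0.
  α_4 = 2: Horner steps 1 → 5, so m(2) = 5.
Codeword c = [2, 1, 0, 5] ∈ F_7^4.


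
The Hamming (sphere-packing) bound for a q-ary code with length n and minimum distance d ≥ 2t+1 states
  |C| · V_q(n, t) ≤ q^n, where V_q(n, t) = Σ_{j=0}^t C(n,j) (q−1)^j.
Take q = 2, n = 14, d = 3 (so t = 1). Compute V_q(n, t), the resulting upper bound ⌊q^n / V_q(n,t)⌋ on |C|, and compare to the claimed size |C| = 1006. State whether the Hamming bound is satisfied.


V_q(n, t) = 15, q^n = 16384, Hamming bound = 1092, |C| = 1006 ≤ bound (satisfied).

Step 1: Compute V_q(n, t) = Σ_{j=0}^1 C(n, j) (q−1)^j.
  j = 0: C(14,0)·(1)^0 = 1·1 = 1.
  j = 1: C(14,1)·(1)^1 = 14·1 = 14.
  V_q(n, t) = 1 + 14 = 15.
Step 2: q^n = 2^14 = 16384.
Step 3: Hamming bound ⌊q^n / V_q(n,t)⌋ = ⌊16384/15⌋ = 1092.
Step 4: Compare |C| = 1006 to 1092: satisfied.
The claimed |C| lies below the Hamming bound.


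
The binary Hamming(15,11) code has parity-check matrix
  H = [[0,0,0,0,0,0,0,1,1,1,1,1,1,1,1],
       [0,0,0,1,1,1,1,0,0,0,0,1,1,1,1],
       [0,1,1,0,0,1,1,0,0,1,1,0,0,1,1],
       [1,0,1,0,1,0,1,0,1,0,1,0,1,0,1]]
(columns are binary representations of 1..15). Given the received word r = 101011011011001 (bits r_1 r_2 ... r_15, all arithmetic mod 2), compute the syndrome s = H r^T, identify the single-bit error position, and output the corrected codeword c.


s = (1, 0, 0, 0)^T, error position = 8, corrected codeword c = 101011001011001

Compute s = H r^T mod 2 one row at a time:
  s_1 = 1 + 1 + 0 + 1 + 1 + 0 + 0 + 1 = 5 ≡ 1 (mod 2).
  s_2 = 0 + 1 + 1 + 0 + 1 + 0 + 0 + 1 = 4 ≡ 0 (mod 2).
  s_3 = 0 + 1 + 1 + 0 + 0 + 1 + 0 + 1 = 4 ≡ 0 (mod 2).
  s_4 = 1 + 1 + 1 + 0 + 1 + 1 + 0 + 1 = 6 ≡ 0 (mod 2).
s = (1, 0, 0, 0)^T — this equals column 8 of H (binary 1000), so error is at position 8.
Correct: flip bit 8 of r = 101011011011001 to get c = 101011001011001.


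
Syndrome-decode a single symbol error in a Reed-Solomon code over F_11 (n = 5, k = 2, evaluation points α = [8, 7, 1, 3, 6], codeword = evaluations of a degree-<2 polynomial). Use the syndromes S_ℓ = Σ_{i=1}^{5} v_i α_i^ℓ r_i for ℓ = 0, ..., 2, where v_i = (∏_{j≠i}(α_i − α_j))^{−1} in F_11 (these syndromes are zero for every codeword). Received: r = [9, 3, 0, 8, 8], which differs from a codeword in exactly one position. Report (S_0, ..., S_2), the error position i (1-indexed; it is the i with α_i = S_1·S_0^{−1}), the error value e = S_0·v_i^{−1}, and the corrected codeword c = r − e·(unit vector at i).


S = (7, 10, 8), error at position 4, error magnitude e = 7, c = [9, 3, 0, 1, 8].

Step 1: column multipliers v_i = (∏_{j≠i}(α_i − α_j))^{−1} mod 11.
  i = 1 (α = 8): (8−7)(8−1)(8−3)(8−6) = 1·7·5·2 = 70 ≡ 4, so v_1 = 4^{−1} = 3 (mod 11).
  i = 2 (α = 7): (7−8)(7−1)(7−3)(7−6) = (−1)·6·4·1 = −24 ≡ 9, so v_2 = 9^{−1} = 5 (mod 11).
  i = 3 (α = 1): (1−8)(1−7)(1−3)(1−6) = (−7)·(−6)·(−2)·(−5) = 420 ≡ 2, so v_3 = 2^{−1} = 6 (mod 11).
  i = 4 (α = 3): (3−8)(3−7)(3−1)(3−6) = (−5)·(−4)·2·(−3) = −120 ≡ 1, so v_4 = 1^{−1} = 1 (mod 11).
  i = 5 (α = 6): (6−8)(6−7)(6−1)(6−3) = (−2)·(−1)·5·3 = 30 ≡ 8, so v_5 = 8^{−1} = 7 (mod 11).
  v = [3, 5, 6, 1, 7].
Step 2: syndromes of r = [9, 3, 0, 8, 8] (all sums mod 11).
  S_0 = Σ v_i r_i = 3·9 + 5·3 + 6·0 + 1·8 + 7·8 = 106 ≡ 7.
  S_1 = Σ v_i α_i r_i = 3·8·9 + 5·7·3 + 6·1·0 + 1·3·8 + 7·6·8 = 681 ≡ 10.
  α_i^2 mod 11 = [9, 5, 1, 9, 3].
  S_2 = Σ v_i α_i^2 r_i = 3·9·9 + 5·5·3 + 6·1·0 + 1·9·8 + 7·3·8 = 558 ≡ 8.
  S = (7, 10, 8) ≠ 0, so r is not a codeword (an error is present).
Step 3: locate the error. For a single error e at position i, S_ℓ = v_i·e·α_i^ℓ, so α_err = S_1/S_0.
  S_0^{−1} = 7^{−1} = 8 (mod 11), so α_err = 10·8 = 80 ≡ 3 = α_4. Error position i = 4.
  Consistency check: S_2/S_1 = 8·10 = 80 ≡ 3 = α_err ✓ (single-error assumption holds).
Step 4: error magnitude e = S_0/v_4 = S_0·∏_{j≠4}(α_4 − α_j) = 7·1 = 7 ≡ 7 (mod 11).
Step 5: correct position 4: c_4 = r_4 − e = 8 − 7 ≡ 1 (mod 11). Hence c = [9, 3, 0, 1, 8].
  Check: interpolating c through the α_i gives m(x) = 5 + 6·x (degree < 2) with m(α_i) = c_i for every i, so c is indeed a codeword.


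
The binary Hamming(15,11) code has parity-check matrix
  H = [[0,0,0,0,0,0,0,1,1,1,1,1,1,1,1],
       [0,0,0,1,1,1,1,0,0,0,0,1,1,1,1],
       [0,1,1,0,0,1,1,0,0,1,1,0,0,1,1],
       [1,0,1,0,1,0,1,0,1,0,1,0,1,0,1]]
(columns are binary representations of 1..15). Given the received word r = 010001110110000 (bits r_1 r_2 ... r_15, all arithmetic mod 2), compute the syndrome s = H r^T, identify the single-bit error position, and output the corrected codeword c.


s = (1, 0, 1, 0)^T, error position = 10, corrected codeword c = 010001110010000

Compute s = H r^T mod 2 one row at a time:
  s_1 = 1 + 0 + 1 + 1 + 0 + 0 + 0 + 0 = 3 ≡ 1 (mod 2).
  s_2 = 0 + 0 + 1 + 1 + 0 + 0 + 0 + 0 = 2 ≡ 0 (mod 2).
  s_3 = 1 + 0 + 1 + 1 + 1 + 1 + 0 + 0 = 5 ≡ 1 (mod 2).
  s_4 = 0 + 0 + 0 + 1 + 0 + 1 + 0 + 0 = 2 ≡ 0 (mod 2).
s = (1, 0, 1, 0)^T — this equals column 10 of H (binary 1010), so error is at position 10.
Correct: flip bit 10 of r = 010001110110000 to get c = 010001110010000.


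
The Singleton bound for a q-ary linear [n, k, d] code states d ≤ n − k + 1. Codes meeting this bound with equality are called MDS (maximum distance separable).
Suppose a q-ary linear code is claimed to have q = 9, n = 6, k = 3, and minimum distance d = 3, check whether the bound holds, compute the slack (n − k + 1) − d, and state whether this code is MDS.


Singleton RHS = n − k + 1 = 4, slack = 1, bound satisfied, not MDS.

Singleton bound: d ≤ n − k + 1.
Here n = 6, k = 3, so n − k + 1 = 4.
Given d = 3, check d ≤ 4: YES.
Slack = (n − k + 1) − d = 1.
The code is NOT MDS (slack = 1 > 0).
Description: the claimed parameters are [6, 3, 3]_9; such a code would be non-MDS.


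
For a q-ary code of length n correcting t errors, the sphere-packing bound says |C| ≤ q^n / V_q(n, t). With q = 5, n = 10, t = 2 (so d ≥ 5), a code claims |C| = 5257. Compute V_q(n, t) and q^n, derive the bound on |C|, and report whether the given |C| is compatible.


V_q(n, t) = 761, q^n = 9765625, Hamming bound = 12832, |C| = 5257 ≤ bound (satisfied).

Step 1: Compute V_q(n, t) = Σ_{j=0}^2 C(n, j) (q−1)^j.
  j = 0: C(10,0)·(4)^0 = 1·1 = 1.
  j = 1: C(10,1)·(4)^1 = 10·4 = 40.
  j = 2: C(10,2)·(4)^2 = 45·16 = 720.
  V_q(n, t) = 1 + 40 + 720 = 761.
Step 2: q^n = 5^10 = 9765625.
Step 3: Hamming bound ⌊q^n / V_q(n,t)⌋ = ⌊9765625/761⌋ = 12832.
Step 4: Compare |C| = 5257 to 12832: satisfied.
The claimed |C| lies below the Hamming bound.


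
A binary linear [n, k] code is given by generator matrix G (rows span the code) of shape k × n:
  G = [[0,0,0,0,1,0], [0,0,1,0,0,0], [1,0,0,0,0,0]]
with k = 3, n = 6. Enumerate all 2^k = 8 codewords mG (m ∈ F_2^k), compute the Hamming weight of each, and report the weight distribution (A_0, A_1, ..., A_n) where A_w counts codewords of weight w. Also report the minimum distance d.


Weight distribution: A_0 = 1, A_1 = 3, A_2 = 3, A_3 = 1. Minimum distance d = 1.

Enumerate all 2^3 = 8 messages m ∈ F_2^3.
For each, compute codeword c = mG in F_2^6, then tally its weight.
  m = 000 → c = 000000, weight = 0.
  m = 100 → c = 000010, weight = 1.
  m = 010 → c = 001000, weight = 1.
  m = 110 → c = 001010, weight = 2.
  m = 001 → c = 100000, weight = 1.
  m = 101 → c = 100010, weight = 2.
  m = 011 → c = 101000, weight = 2.
  m = 111 → c = 101010, weight = 3.
Tally weights:
  weight 0: 1 codewords.
  weight 1: 3 codewords.
  weight 2: 3 codewords.
  weight 3: 1 codewords.
Minimum distance d = smallest w > 0 with A_w > 0 = 1.
Sanity: Σ A_w = 8 = 2^3 = 8 ✓.


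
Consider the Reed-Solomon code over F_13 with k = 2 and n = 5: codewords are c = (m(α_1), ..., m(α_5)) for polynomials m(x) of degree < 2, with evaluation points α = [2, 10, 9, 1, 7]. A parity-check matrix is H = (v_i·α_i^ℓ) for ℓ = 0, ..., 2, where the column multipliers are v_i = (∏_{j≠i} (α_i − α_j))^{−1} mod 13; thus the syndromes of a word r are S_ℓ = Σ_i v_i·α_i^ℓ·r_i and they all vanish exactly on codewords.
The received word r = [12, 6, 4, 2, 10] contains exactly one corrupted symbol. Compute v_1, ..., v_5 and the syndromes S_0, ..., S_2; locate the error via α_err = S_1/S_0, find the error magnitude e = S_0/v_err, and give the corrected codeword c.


S = (12, 3, 4), error at position 2, error magnitude e = 5, c = [12, 1, 4, 2, 10].

Step 1: column multipliers v_i = (∏_{j≠i}(α_i − α_j))^{−1} mod 13.
  i = 1 (α = 2): (2−10)(2−9)(2−1)(2−7) = (−8)·(−7)·1·(−5) = −280 ≡ 6, so v_1 = 6^{−1} = 11 (mod 13).
  i = 2 (α = 10): (10−2)(10−9)(10−1)(10−7) = 8·1·9·3 = 216 ≡ 8, so v_2 = 8^{−1} = 5 (mod 13).
  i = 3 (α = 9): (9−2)(9−10)(9−1)(9−7) = 7·(−1)·8·2 = −112 ≡ 5, so v_3 = 5^{−1} = 8 (mod 13).
  i = 4 (α = 1): (1−2)(1−10)(1−9)(1−7) = (−1)·(−9)·(−8)·(−6) = 432 ≡ 3, so v_4 = 3^{−1} = 9 (mod 13).
  i = 5 (α = 7): (7−2)(7−10)(7−9)(7−1) = 5·(−3)·(−2)·6 = 180 ≡ 11, so v_5 = 11^{−1} = 6 (mod 13).
  v = [11, 5, 8, 9, 6].
Step 2: syndromes of r = [12, 6, 4, 2, 10] (all sums mod 13).
  S_0 = Σ v_i r_i = 11·12 + 5·6 + 8·4 + 9·2 + 6·10 = 272 ≡ 12.
  S_1 = Σ v_i α_i r_i = 11·2·12 + 5·10·6 + 8·9·4 + 9·1·2 + 6·7·10 = 1290 ≡ 3.
  α_i^2 mod 13 = [4, 9, 3, 1, 10].
  S_2 = Σ v_i α_i^2 r_i = 11·4·12 + 5·9·6 + 8·3·4 + 9·1·2 + 6·10·10 = 1512 ≡ 4.
  S = (12, 3, 4) ≠ 0, so r is not a codeword (an error is present).
Step 3: locate the error. For a single error e at position i, S_ℓ = v_i·e·α_i^ℓ, so α_err = S_1/S_0.
  S_0^{−1} = 12^{−1} = 12 (mod 13), so α_err = 3·12 = 36 ≡ 10 = α_2. Error position i = 2.
  Consistency check: S_2/S_1 = 4·9 = 36 ≡ 10 = α_err ✓ (single-error assumption holds).
Step 4: error magnitude e = S_0/v_2 = S_0·∏_{j≠2}(α_2 − α_j) = 12·8 = 96 ≡ 5 (mod 13).
Step 5: correct position 2: c_2 = r_2 − e = 6 − 5 ≡ 1 (mod 13). Hence c = [12, 1, 4, 2, 10].
  Check: interpolating c through the α_i gives m(x) = 5 + 10·x (degree < 2) with m(α_i) = c_i for every i, so c is indeed a codeword.
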